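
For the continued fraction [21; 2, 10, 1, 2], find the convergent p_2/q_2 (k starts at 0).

451/21

Using pₖ = aₖpₖ₋₁ + pₖ₋₂, qₖ = aₖqₖ₋₁ + qₖ₋₂ (with p₋₁=1, p₋₂=0, q₋₁=0, q₋₂=1):
  k=0: a=21, p=21, q=1
  k=1: a=2, p=43, q=2
  k=2: a=10, p=451, q=21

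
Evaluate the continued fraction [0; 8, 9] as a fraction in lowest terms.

9/73

Fold from the inside: start with 9/1.
  8 + 1/9 = 73/9
  0 + 9/73 = 9/73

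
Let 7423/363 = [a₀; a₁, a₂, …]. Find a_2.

7423 = 20·363 + 163   →  a_0 = 20
363 = 2·163 + 37   →  a_1 = 2
163 = 4·37 + 15   →  a_2 = 4

4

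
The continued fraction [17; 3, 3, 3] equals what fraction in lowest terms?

Using pₖ = aₖpₖ₋₁ + pₖ₋₂ and qₖ = aₖqₖ₋₁ + qₖ₋₂:
  k=0: a=17, p=17, q=1
  k=1: a=3, p=52, q=3
  k=2: a=3, p=173, q=10
  k=3: a=3, p=571, q=33

571/33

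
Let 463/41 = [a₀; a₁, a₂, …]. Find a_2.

463 = 11·41 + 12   →  a_0 = 11
41 = 3·12 + 5   →  a_1 = 3
12 = 2·5 + 2   →  a_2 = 2

2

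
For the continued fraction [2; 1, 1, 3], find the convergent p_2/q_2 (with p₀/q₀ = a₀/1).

Using pₖ = aₖpₖ₋₁ + pₖ₋₂, qₖ = aₖqₖ₋₁ + qₖ₋₂ (with p₋₁=1, p₋₂=0, q₋₁=0, q₋₂=1):
  k=0: a=2, p=2, q=1
  k=1: a=1, p=3, q=1
  k=2: a=1, p=5, q=2

5/2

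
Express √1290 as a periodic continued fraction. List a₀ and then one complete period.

[35; 1, 10, 1, 70]

a₀ = ⌊√1290⌋ = 35.
With m₀=0, d₀=1 and mₖ₊₁ = dₖaₖ − mₖ, dₖ₊₁ = (n − mₖ₊₁²)/dₖ, aₖ₊₁ = ⌊(a₀+mₖ₊₁)/dₖ₊₁⌋:
  k=1: m=35, d=65, a=1
  k=2: m=30, d=6, a=10
  k=3: m=30, d=65, a=1
  k=4: m=35, d=1, a=70
d=1 and a=2a₀=70 at k=4, so the next step gives (m, d) = (35, 65) again — its k=1 value — and the period has length 4.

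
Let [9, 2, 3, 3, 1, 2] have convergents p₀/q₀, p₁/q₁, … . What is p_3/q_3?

217/23

Using pₖ = aₖpₖ₋₁ + pₖ₋₂, qₖ = aₖqₖ₋₁ + qₖ₋₂ (with p₋₁=1, p₋₂=0, q₋₁=0, q₋₂=1):
  k=0: a=9, p=9, q=1
  k=1: a=2, p=19, q=2
  k=2: a=3, p=66, q=7
  k=3: a=3, p=217, q=23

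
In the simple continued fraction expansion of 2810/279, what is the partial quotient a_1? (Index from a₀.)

2810 = 10·279 + 20   →  a_0 = 10
279 = 13·20 + 19   →  a_1 = 13

13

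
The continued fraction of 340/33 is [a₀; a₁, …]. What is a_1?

3

340 = 10·33 + 10   →  a_0 = 10
33 = 3·10 + 3   →  a_1 = 3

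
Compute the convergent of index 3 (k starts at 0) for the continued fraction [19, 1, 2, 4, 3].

Using pₖ = aₖpₖ₋₁ + pₖ₋₂, qₖ = aₖqₖ₋₁ + qₖ₋₂ (with p₋₁=1, p₋₂=0, q₋₁=0, q₋₂=1):
  k=0: a=19, p=19, q=1
  k=1: a=1, p=20, q=1
  k=2: a=2, p=59, q=3
  k=3: a=4, p=256, q=13

256/13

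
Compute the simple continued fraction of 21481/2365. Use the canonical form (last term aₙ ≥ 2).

21481 = 9×2365 + 196
2365 = 12×196 + 13
196 = 15×13 + 1
13 = 13×1 + 0  (stop)
So 21481/2365 = [9; 12, 15, 13].

[9; 12, 15, 13]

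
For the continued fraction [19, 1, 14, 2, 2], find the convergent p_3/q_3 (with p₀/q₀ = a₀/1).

618/31

Using pₖ = aₖpₖ₋₁ + pₖ₋₂, qₖ = aₖqₖ₋₁ + qₖ₋₂ (with p₋₁=1, p₋₂=0, q₋₁=0, q₋₂=1):
  k=0: a=19, p=19, q=1
  k=1: a=1, p=20, q=1
  k=2: a=14, p=299, q=15
  k=3: a=2, p=618, q=31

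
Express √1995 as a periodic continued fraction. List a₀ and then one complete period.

[44; 1, 1, 1, 88]

a₀ = ⌊√1995⌋ = 44.
With m₀=0, d₀=1 and mₖ₊₁ = dₖaₖ − mₖ, dₖ₊₁ = (n − mₖ₊₁²)/dₖ, aₖ₊₁ = ⌊(a₀+mₖ₊₁)/dₖ₊₁⌋:
  k=1: m=44, d=59, a=1
  k=2: m=15, d=30, a=1
  k=3: m=15, d=59, a=1
  k=4: m=44, d=1, a=88
d=1 and a=2a₀=88 at k=4, so the next step gives (m, d) = (44, 59) again — its k=1 value — and the period has length 4.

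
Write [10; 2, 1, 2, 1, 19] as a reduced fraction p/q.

2249/217

Fold from the inside: start with 19/1.
  1 + 1/19 = 20/19
  2 + 19/20 = 59/20
  1 + 20/59 = 79/59
  2 + 59/79 = 217/79
  10 + 79/217 = 2249/217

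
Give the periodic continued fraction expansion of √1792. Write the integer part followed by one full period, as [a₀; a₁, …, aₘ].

[42; 3, 84]

a₀ = ⌊√1792⌋ = 42.
With m₀=0, d₀=1 and mₖ₊₁ = dₖaₖ − mₖ, dₖ₊₁ = (n − mₖ₊₁²)/dₖ, aₖ₊₁ = ⌊(a₀+mₖ₊₁)/dₖ₊₁⌋:
  k=1: m=42, d=28, a=3
  k=2: m=42, d=1, a=84
d=1 and a=2a₀=84 at k=2, so the next step gives (m, d) = (42, 28) again — its k=1 value — and the period has length 2.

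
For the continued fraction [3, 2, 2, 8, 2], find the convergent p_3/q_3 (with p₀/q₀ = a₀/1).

143/42

Using pₖ = aₖpₖ₋₁ + pₖ₋₂, qₖ = aₖqₖ₋₁ + qₖ₋₂ (with p₋₁=1, p₋₂=0, q₋₁=0, q₋₂=1):
  k=0: a=3, p=3, q=1
  k=1: a=2, p=7, q=2
  k=2: a=2, p=17, q=5
  k=3: a=8, p=143, q=42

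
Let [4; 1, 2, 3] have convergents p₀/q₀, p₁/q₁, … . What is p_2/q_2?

Using pₖ = aₖpₖ₋₁ + pₖ₋₂, qₖ = aₖqₖ₋₁ + qₖ₋₂ (with p₋₁=1, p₋₂=0, q₋₁=0, q₋₂=1):
  k=0: a=4, p=4, q=1
  k=1: a=1, p=5, q=1
  k=2: a=2, p=14, q=3

14/3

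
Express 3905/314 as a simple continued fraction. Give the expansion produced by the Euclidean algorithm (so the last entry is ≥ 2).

3905 = 12·314 + 137
314 = 2·137 + 40
137 = 3·40 + 17
40 = 2·17 + 6
17 = 2·6 + 5
6 = 1·5 + 1
5 = 5·1 + 0  (stop)
So 3905/314 = [12; 2, 3, 2, 2, 1, 5].

[12; 2, 3, 2, 2, 1, 5]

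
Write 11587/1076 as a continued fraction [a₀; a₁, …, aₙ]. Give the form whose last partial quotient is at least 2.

[10; 1, 3, 3, 8, 1, 8]

11587 = 10·1076 + 827
1076 = 1·827 + 249
827 = 3·249 + 80
249 = 3·80 + 9
80 = 8·9 + 8
9 = 1·8 + 1
8 = 8·1 + 0  (stop)
So 11587/1076 = [10; 1, 3, 3, 8, 1, 8].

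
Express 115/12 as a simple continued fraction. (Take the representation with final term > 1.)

[9; 1, 1, 2, 2]

115 = 9×12 + 7
12 = 1×7 + 5
7 = 1×5 + 2
5 = 2×2 + 1
2 = 2×1 + 0  (stop)
So 115/12 = [9; 1, 1, 2, 2].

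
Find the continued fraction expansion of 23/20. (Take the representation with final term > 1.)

[1; 6, 1, 2]

23 = 1*20 + 3
20 = 6*3 + 2
3 = 1*2 + 1
2 = 2*1 + 0  (stop)
So 23/20 = [1; 6, 1, 2].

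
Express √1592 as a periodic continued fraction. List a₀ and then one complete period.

a₀ = ⌊√1592⌋ = 39.
With m₀=0, d₀=1 and mₖ₊₁ = dₖaₖ − mₖ, dₖ₊₁ = (n − mₖ₊₁²)/dₖ, aₖ₊₁ = ⌊(a₀+mₖ₊₁)/dₖ₊₁⌋:
  k=1: m=39, d=71, a=1
  k=2: m=32, d=8, a=8
  k=3: m=32, d=71, a=1
  k=4: m=39, d=1, a=78
d=1 and a=2a₀=78 at k=4, so the next step gives (m, d) = (39, 71) again — its k=1 value — and the period has length 4.

[39; 1, 8, 1, 78]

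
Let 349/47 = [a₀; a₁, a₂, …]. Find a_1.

2

349 = 7·47 + 20   →  a_0 = 7
47 = 2·20 + 7   →  a_1 = 2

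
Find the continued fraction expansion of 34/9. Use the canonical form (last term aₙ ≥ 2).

[3; 1, 3, 2]

34 = 3×9 + 7
9 = 1×7 + 2
7 = 3×2 + 1
2 = 2×1 + 0  (stop)
So 34/9 = [3; 1, 3, 2].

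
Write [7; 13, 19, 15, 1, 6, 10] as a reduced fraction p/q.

Using pₖ = aₖpₖ₋₁ + pₖ₋₂ and qₖ = aₖqₖ₋₁ + qₖ₋₂:
  k=0: a=7, p=7, q=1
  k=1: a=13, p=92, q=13
  k=2: a=19, p=1755, q=248
  k=3: a=15, p=26417, q=3733
  k=4: a=1, p=28172, q=3981
  k=5: a=6, p=195449, q=27619
  k=6: a=10, p=1982662, q=280171

1982662/280171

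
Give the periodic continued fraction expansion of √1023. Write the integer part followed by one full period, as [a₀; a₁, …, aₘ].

[31; 1, 62]

a₀ = ⌊√1023⌋ = 31.
With m₀=0, d₀=1 and mₖ₊₁ = dₖaₖ − mₖ, dₖ₊₁ = (n − mₖ₊₁²)/dₖ, aₖ₊₁ = ⌊(a₀+mₖ₊₁)/dₖ₊₁⌋:
  k=1: m=31, d=62, a=1
  k=2: m=31, d=1, a=62
d=1 and a=2a₀=62 at k=2, so the next step gives (m, d) = (31, 62) again — its k=1 value — and the period has length 2.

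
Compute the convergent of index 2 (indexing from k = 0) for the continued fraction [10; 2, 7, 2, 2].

157/15

Using pₖ = aₖpₖ₋₁ + pₖ₋₂, qₖ = aₖqₖ₋₁ + qₖ₋₂ (with p₋₁=1, p₋₂=0, q₋₁=0, q₋₂=1):
  k=0: a=10, p=10, q=1
  k=1: a=2, p=21, q=2
  k=2: a=7, p=157, q=15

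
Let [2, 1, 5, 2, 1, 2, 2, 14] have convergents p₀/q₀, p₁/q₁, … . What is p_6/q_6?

344/121

Using pₖ = aₖpₖ₋₁ + pₖ₋₂, qₖ = aₖqₖ₋₁ + qₖ₋₂ (with p₋₁=1, p₋₂=0, q₋₁=0, q₋₂=1):
  k=0: a=2, p=2, q=1
  k=1: a=1, p=3, q=1
  k=2: a=5, p=17, q=6
  k=3: a=2, p=37, q=13
  k=4: a=1, p=54, q=19
  k=5: a=2, p=145, q=51
  k=6: a=2, p=344, q=121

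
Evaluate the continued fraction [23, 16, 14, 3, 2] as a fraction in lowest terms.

37061/1607

Using pₖ = aₖpₖ₋₁ + pₖ₋₂ and qₖ = aₖqₖ₋₁ + qₖ₋₂:
  k=0: a=23, p=23, q=1
  k=1: a=16, p=369, q=16
  k=2: a=14, p=5189, q=225
  k=3: a=3, p=15936, q=691
  k=4: a=2, p=37061, q=1607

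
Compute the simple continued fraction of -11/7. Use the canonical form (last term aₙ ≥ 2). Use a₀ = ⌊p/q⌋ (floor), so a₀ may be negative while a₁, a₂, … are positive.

-11 = -2*7 + 3
7 = 2*3 + 1
3 = 3*1 + 0  (stop)
So -11/7 = [-2; 2, 3].

[-2; 2, 3]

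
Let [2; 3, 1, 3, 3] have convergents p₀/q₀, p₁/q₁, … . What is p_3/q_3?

Using pₖ = aₖpₖ₋₁ + pₖ₋₂, qₖ = aₖqₖ₋₁ + qₖ₋₂ (with p₋₁=1, p₋₂=0, q₋₁=0, q₋₂=1):
  k=0: a=2, p=2, q=1
  k=1: a=3, p=7, q=3
  k=2: a=1, p=9, q=4
  k=3: a=3, p=34, q=15

34/15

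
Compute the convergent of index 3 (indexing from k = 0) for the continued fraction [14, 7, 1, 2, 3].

325/23

Using pₖ = aₖpₖ₋₁ + pₖ₋₂, qₖ = aₖqₖ₋₁ + qₖ₋₂ (with p₋₁=1, p₋₂=0, q₋₁=0, q₋₂=1):
  k=0: a=14, p=14, q=1
  k=1: a=7, p=99, q=7
  k=2: a=1, p=113, q=8
  k=3: a=2, p=325, q=23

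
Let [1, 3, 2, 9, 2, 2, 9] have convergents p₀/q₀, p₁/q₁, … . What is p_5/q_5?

443/344

Using pₖ = aₖpₖ₋₁ + pₖ₋₂, qₖ = aₖqₖ₋₁ + qₖ₋₂ (with p₋₁=1, p₋₂=0, q₋₁=0, q₋₂=1):
  k=0: a=1, p=1, q=1
  k=1: a=3, p=4, q=3
  k=2: a=2, p=9, q=7
  k=3: a=9, p=85, q=66
  k=4: a=2, p=179, q=139
  k=5: a=2, p=443, q=344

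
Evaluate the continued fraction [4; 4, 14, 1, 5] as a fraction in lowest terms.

1537/362

Using pₖ = aₖpₖ₋₁ + pₖ₋₂ and qₖ = aₖqₖ₋₁ + qₖ₋₂:
  k=0: a=4, p=4, q=1
  k=1: a=4, p=17, q=4
  k=2: a=14, p=242, q=57
  k=3: a=1, p=259, q=61
  k=4: a=5, p=1537, q=362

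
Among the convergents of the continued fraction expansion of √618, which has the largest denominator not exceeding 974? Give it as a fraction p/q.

√618 = [24; 1, 6, 8, 6, 1, 48, …] (period length 6).
Convergents:
  p_0/q_0 = 24/1
  p_1/q_1 = 25/1
  p_2/q_2 = 174/7
  p_3/q_3 = 1417/57
  p_4/q_4 = 8676/349
  p_5/q_5 = 10093/406
  p_6/q_6 = 493140/19837
q_5 = 406 ≤ 974 < 19837 = q_6, so the answer is 10093/406.

10093/406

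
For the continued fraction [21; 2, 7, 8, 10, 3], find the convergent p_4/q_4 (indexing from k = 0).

Using pₖ = aₖpₖ₋₁ + pₖ₋₂, qₖ = aₖqₖ₋₁ + qₖ₋₂ (with p₋₁=1, p₋₂=0, q₋₁=0, q₋₂=1):
  k=0: a=21, p=21, q=1
  k=1: a=2, p=43, q=2
  k=2: a=7, p=322, q=15
  k=3: a=8, p=2619, q=122
  k=4: a=10, p=26512, q=1235

26512/1235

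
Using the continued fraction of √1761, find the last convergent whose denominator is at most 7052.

√1761 = [41; 1, 26, 1, 82, …] (period length 4).
Convergents:
  p_0/q_0 = 41/1
  p_1/q_1 = 42/1
  p_2/q_2 = 1133/27
  p_3/q_3 = 1175/28
  p_4/q_4 = 97483/2323
  p_5/q_5 = 98658/2351
  p_6/q_6 = 2662591/63449
q_5 = 2351 ≤ 7052 < 63449 = q_6, so the answer is 98658/2351.

98658/2351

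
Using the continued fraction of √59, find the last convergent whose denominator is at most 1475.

√59 = [7; 1, 2, 7, 2, 1, 14, …] (period length 6).
Convergents:
  p_0/q_0 = 7/1
  p_1/q_1 = 8/1
  p_2/q_2 = 23/3
  p_3/q_3 = 169/22
  p_4/q_4 = 361/47
  p_5/q_5 = 530/69
  p_6/q_6 = 7781/1013
  p_7/q_7 = 8311/1082
  p_8/q_8 = 24403/3177
q_7 = 1082 ≤ 1475 < 3177 = q_8, so the answer is 8311/1082.

8311/1082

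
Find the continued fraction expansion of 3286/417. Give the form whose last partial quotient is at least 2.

3286 = 7·417 + 367
417 = 1·367 + 50
367 = 7·50 + 17
50 = 2·17 + 16
17 = 1·16 + 1
16 = 16·1 + 0  (stop)
So 3286/417 = [7; 1, 7, 2, 1, 16].

[7; 1, 7, 2, 1, 16]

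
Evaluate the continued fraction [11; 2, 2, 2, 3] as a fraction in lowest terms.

468/41

Fold from the inside: start with 3/1.
  2 + 1/3 = 7/3
  2 + 3/7 = 17/7
  2 + 7/17 = 41/17
  11 + 17/41 = 468/41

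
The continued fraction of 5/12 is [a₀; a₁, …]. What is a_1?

5 = 0·12 + 5   →  a_0 = 0
12 = 2·5 + 2   →  a_1 = 2

2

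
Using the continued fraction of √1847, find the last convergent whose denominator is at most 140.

√1847 = [42; 1, 41, 1, 84, …] (period length 4).
Convergents:
  p_0/q_0 = 42/1
  p_1/q_1 = 43/1
  p_2/q_2 = 1805/42
  p_3/q_3 = 1848/43
  p_4/q_4 = 157037/3654
q_3 = 43 ≤ 140 < 3654 = q_4, so the answer is 1848/43.

1848/43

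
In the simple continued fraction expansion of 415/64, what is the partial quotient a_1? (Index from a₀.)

2

415 = 6·64 + 31   →  a_0 = 6
64 = 2·31 + 2   →  a_1 = 2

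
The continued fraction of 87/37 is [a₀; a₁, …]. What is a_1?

2

87 = 2·37 + 13   →  a_0 = 2
37 = 2·13 + 11   →  a_1 = 2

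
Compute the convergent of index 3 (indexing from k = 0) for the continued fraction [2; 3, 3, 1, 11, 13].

30/13

Using pₖ = aₖpₖ₋₁ + pₖ₋₂, qₖ = aₖqₖ₋₁ + qₖ₋₂ (with p₋₁=1, p₋₂=0, q₋₁=0, q₋₂=1):
  k=0: a=2, p=2, q=1
  k=1: a=3, p=7, q=3
  k=2: a=3, p=23, q=10
  k=3: a=1, p=30, q=13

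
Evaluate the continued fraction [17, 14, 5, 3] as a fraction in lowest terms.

Using pₖ = aₖpₖ₋₁ + pₖ₋₂ and qₖ = aₖqₖ₋₁ + qₖ₋₂:
  k=0: a=17, p=17, q=1
  k=1: a=14, p=239, q=14
  k=2: a=5, p=1212, q=71
  k=3: a=3, p=3875, q=227

3875/227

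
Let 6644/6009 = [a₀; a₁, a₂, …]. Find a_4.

6644 = 1·6009 + 635   →  a_0 = 1
6009 = 9·635 + 294   →  a_1 = 9
635 = 2·294 + 47   →  a_2 = 2
294 = 6·47 + 12   →  a_3 = 6
47 = 3·12 + 11   →  a_4 = 3

3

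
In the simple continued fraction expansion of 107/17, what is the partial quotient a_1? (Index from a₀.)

3

107 = 6·17 + 5   →  a_0 = 6
17 = 3·5 + 2   →  a_1 = 3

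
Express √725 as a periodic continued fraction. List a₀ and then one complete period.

a₀ = ⌊√725⌋ = 26.

[26; 1, 12, 2, 12, 1, 52]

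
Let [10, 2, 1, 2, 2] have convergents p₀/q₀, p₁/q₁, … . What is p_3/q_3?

83/8

Using pₖ = aₖpₖ₋₁ + pₖ₋₂, qₖ = aₖqₖ₋₁ + qₖ₋₂ (with p₋₁=1, p₋₂=0, q₋₁=0, q₋₂=1):
  k=0: a=10, p=10, q=1
  k=1: a=2, p=21, q=2
  k=2: a=1, p=31, q=3
  k=3: a=2, p=83, q=8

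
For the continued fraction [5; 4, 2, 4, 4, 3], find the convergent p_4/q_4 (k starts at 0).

883/169

Using pₖ = aₖpₖ₋₁ + pₖ₋₂, qₖ = aₖqₖ₋₁ + qₖ₋₂ (with p₋₁=1, p₋₂=0, q₋₁=0, q₋₂=1):
  k=0: a=5, p=5, q=1
  k=1: a=4, p=21, q=4
  k=2: a=2, p=47, q=9
  k=3: a=4, p=209, q=40
  k=4: a=4, p=883, q=169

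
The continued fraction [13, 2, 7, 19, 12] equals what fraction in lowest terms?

Fold from the inside: start with 12/1.
  19 + 1/12 = 229/12
  7 + 12/229 = 1615/229
  2 + 229/1615 = 3459/1615
  13 + 1615/3459 = 46582/3459

46582/3459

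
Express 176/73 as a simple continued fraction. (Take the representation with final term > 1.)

176 = 2×73 + 30
73 = 2×30 + 13
30 = 2×13 + 4
13 = 3×4 + 1
4 = 4×1 + 0  (stop)
So 176/73 = [2; 2, 2, 3, 4].

[2; 2, 2, 3, 4]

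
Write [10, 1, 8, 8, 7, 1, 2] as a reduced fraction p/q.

Fold from the inside: start with 2/1.
  1 + 1/2 = 3/2
  7 + 2/3 = 23/3
  8 + 3/23 = 187/23
  8 + 23/187 = 1519/187
  1 + 187/1519 = 1706/1519
  10 + 1519/1706 = 18579/1706

18579/1706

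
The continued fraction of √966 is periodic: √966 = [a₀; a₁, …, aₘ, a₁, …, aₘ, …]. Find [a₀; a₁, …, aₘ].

[31; 12, 2, 2, 2, 12, 62]

a₀ = ⌊√966⌋ = 31.
With m₀=0, d₀=1 and mₖ₊₁ = dₖaₖ − mₖ, dₖ₊₁ = (n − mₖ₊₁²)/dₖ, aₖ₊₁ = ⌊(a₀+mₖ₊₁)/dₖ₊₁⌋:
  k=1: m=31, d=5, a=12
  k=2: m=29, d=25, a=2
  k=3: m=21, d=21, a=2
  k=4: m=21, d=25, a=2
  k=5: m=29, d=5, a=12
  k=6: m=31, d=1, a=62
d=1 and a=2a₀=62 at k=6, so the next step gives (m, d) = (31, 5) again — its k=1 value — and the period has length 6.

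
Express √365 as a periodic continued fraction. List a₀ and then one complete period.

a₀ = ⌊√365⌋ = 19.
With m₀=0, d₀=1 and mₖ₊₁ = dₖaₖ − mₖ, dₖ₊₁ = (n − mₖ₊₁²)/dₖ, aₖ₊₁ = ⌊(a₀+mₖ₊₁)/dₖ₊₁⌋:
  k=1: m=19, d=4, a=9
  k=2: m=17, d=19, a=1
  k=3: m=2, d=19, a=1
  k=4: m=17, d=4, a=9
  k=5: m=19, d=1, a=38
d=1 and a=2a₀=38 at k=5, so the next step gives (m, d) = (19, 4) again — its k=1 value — and the period has length 5.

[19; 9, 1, 1, 9, 38]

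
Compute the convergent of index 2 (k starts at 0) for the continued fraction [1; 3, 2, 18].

9/7

Using pₖ = aₖpₖ₋₁ + pₖ₋₂, qₖ = aₖqₖ₋₁ + qₖ₋₂ (with p₋₁=1, p₋₂=0, q₋₁=0, q₋₂=1):
  k=0: a=1, p=1, q=1
  k=1: a=3, p=4, q=3
  k=2: a=2, p=9, q=7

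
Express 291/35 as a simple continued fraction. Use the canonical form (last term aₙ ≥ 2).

291 = 8×35 + 11
35 = 3×11 + 2
11 = 5×2 + 1
2 = 2×1 + 0  (stop)
So 291/35 = [8; 3, 5, 2].

[8; 3, 5, 2]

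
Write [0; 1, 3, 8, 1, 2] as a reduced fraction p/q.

81/107

Fold from the inside: start with 2/1.
  1 + 1/2 = 3/2
  8 + 2/3 = 26/3
  3 + 3/26 = 81/26
  1 + 26/81 = 107/81
  0 + 81/107 = 81/107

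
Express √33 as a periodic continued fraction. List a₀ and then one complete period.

a₀ = ⌊√33⌋ = 5.
With m₀=0, d₀=1 and mₖ₊₁ = dₖaₖ − mₖ, dₖ₊₁ = (n − mₖ₊₁²)/dₖ, aₖ₊₁ = ⌊(a₀+mₖ₊₁)/dₖ₊₁⌋:
  k=1: m=5, d=8, a=1
  k=2: m=3, d=3, a=2
  k=3: m=3, d=8, a=1
  k=4: m=5, d=1, a=10
d=1 and a=2a₀=10 at k=4, so the next step gives (m, d) = (5, 8) again — its k=1 value — and the period has length 4.

[5; 1, 2, 1, 10]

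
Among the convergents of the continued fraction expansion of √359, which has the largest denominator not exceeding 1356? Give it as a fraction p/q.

13661/721

√359 = [18; 1, 17, 1, 36, …] (period length 4).
Convergents:
  p_0/q_0 = 18/1
  p_1/q_1 = 19/1
  p_2/q_2 = 341/18
  p_3/q_3 = 360/19
  p_4/q_4 = 13301/702
  p_5/q_5 = 13661/721
  p_6/q_6 = 245538/12959
q_5 = 721 ≤ 1356 < 12959 = q_6, so the answer is 13661/721.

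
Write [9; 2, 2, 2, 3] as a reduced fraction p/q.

Using pₖ = aₖpₖ₋₁ + pₖ₋₂ and qₖ = aₖqₖ₋₁ + qₖ₋₂:
  k=0: a=9, p=9, q=1
  k=1: a=2, p=19, q=2
  k=2: a=2, p=47, q=5
  k=3: a=2, p=113, q=12
  k=4: a=3, p=386, q=41

386/41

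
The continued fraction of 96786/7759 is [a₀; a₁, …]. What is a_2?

96786 = 12·7759 + 3678   →  a_0 = 12
7759 = 2·3678 + 403   →  a_1 = 2
3678 = 9·403 + 51   →  a_2 = 9

9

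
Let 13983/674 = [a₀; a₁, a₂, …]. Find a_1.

1

13983 = 20·674 + 503   →  a_0 = 20
674 = 1·503 + 171   →  a_1 = 1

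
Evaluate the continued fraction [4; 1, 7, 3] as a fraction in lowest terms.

Using pₖ = aₖpₖ₋₁ + pₖ₋₂ and qₖ = aₖqₖ₋₁ + qₖ₋₂:
  k=0: a=4, p=4, q=1
  k=1: a=1, p=5, q=1
  k=2: a=7, p=39, q=8
  k=3: a=3, p=122, q=25

122/25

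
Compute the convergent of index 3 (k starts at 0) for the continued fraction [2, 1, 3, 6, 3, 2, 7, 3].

69/25

Using pₖ = aₖpₖ₋₁ + pₖ₋₂, qₖ = aₖqₖ₋₁ + qₖ₋₂ (with p₋₁=1, p₋₂=0, q₋₁=0, q₋₂=1):
  k=0: a=2, p=2, q=1
  k=1: a=1, p=3, q=1
  k=2: a=3, p=11, q=4
  k=3: a=6, p=69, q=25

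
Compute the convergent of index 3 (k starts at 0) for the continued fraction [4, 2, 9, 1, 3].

Using pₖ = aₖpₖ₋₁ + pₖ₋₂, qₖ = aₖqₖ₋₁ + qₖ₋₂ (with p₋₁=1, p₋₂=0, q₋₁=0, q₋₂=1):
  k=0: a=4, p=4, q=1
  k=1: a=2, p=9, q=2
  k=2: a=9, p=85, q=19
  k=3: a=1, p=94, q=21

94/21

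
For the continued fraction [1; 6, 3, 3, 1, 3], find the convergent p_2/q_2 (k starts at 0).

22/19

Using pₖ = aₖpₖ₋₁ + pₖ₋₂, qₖ = aₖqₖ₋₁ + qₖ₋₂ (with p₋₁=1, p₋₂=0, q₋₁=0, q₋₂=1):
  k=0: a=1, p=1, q=1
  k=1: a=6, p=7, q=6
  k=2: a=3, p=22, q=19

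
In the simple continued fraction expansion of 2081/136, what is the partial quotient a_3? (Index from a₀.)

6

2081 = 15·136 + 41   →  a_0 = 15
136 = 3·41 + 13   →  a_1 = 3
41 = 3·13 + 2   →  a_2 = 3
13 = 6·2 + 1   →  a_3 = 6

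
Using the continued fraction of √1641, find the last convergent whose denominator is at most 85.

2228/55

√1641 = [40; 1, 1, 26, 1, 1, 80, …] (period length 6).
Convergents:
  p_0/q_0 = 40/1
  p_1/q_1 = 41/1
  p_2/q_2 = 81/2
  p_3/q_3 = 2147/53
  p_4/q_4 = 2228/55
  p_5/q_5 = 4375/108
q_4 = 55 ≤ 85 < 108 = q_5, so the answer is 2228/55.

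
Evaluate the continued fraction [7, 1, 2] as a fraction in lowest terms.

23/3

Fold from the inside: start with 2/1.
  1 + 1/2 = 3/2
  7 + 2/3 = 23/3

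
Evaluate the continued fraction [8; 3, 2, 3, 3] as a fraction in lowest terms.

Fold from the inside: start with 3/1.
  3 + 1/3 = 10/3
  2 + 3/10 = 23/10
  3 + 10/23 = 79/23
  8 + 23/79 = 655/79

655/79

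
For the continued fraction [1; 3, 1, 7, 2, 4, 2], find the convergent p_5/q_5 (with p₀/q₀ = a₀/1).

Using pₖ = aₖpₖ₋₁ + pₖ₋₂, qₖ = aₖqₖ₋₁ + qₖ₋₂ (with p₋₁=1, p₋₂=0, q₋₁=0, q₋₂=1):
  k=0: a=1, p=1, q=1
  k=1: a=3, p=4, q=3
  k=2: a=1, p=5, q=4
  k=3: a=7, p=39, q=31
  k=4: a=2, p=83, q=66
  k=5: a=4, p=371, q=295

371/295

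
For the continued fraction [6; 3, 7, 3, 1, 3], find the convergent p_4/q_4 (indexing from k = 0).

575/91

Using pₖ = aₖpₖ₋₁ + pₖ₋₂, qₖ = aₖqₖ₋₁ + qₖ₋₂ (with p₋₁=1, p₋₂=0, q₋₁=0, q₋₂=1):
  k=0: a=6, p=6, q=1
  k=1: a=3, p=19, q=3
  k=2: a=7, p=139, q=22
  k=3: a=3, p=436, q=69
  k=4: a=1, p=575, q=91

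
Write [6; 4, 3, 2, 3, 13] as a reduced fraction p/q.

8533/1369

Using pₖ = aₖpₖ₋₁ + pₖ₋₂ and qₖ = aₖqₖ₋₁ + qₖ₋₂:
  k=0: a=6, p=6, q=1
  k=1: a=4, p=25, q=4
  k=2: a=3, p=81, q=13
  k=3: a=2, p=187, q=30
  k=4: a=3, p=642, q=103
  k=5: a=13, p=8533, q=1369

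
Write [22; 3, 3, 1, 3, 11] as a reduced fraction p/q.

12313/552

Using pₖ = aₖpₖ₋₁ + pₖ₋₂ and qₖ = aₖqₖ₋₁ + qₖ₋₂:
  k=0: a=22, p=22, q=1
  k=1: a=3, p=67, q=3
  k=2: a=3, p=223, q=10
  k=3: a=1, p=290, q=13
  k=4: a=3, p=1093, q=49
  k=5: a=11, p=12313, q=552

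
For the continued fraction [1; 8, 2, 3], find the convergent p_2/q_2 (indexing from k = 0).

19/17

Using pₖ = aₖpₖ₋₁ + pₖ₋₂, qₖ = aₖqₖ₋₁ + qₖ₋₂ (with p₋₁=1, p₋₂=0, q₋₁=0, q₋₂=1):
  k=0: a=1, p=1, q=1
  k=1: a=8, p=9, q=8
  k=2: a=2, p=19, q=17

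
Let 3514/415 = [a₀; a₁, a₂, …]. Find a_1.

3514 = 8·415 + 194   →  a_0 = 8
415 = 2·194 + 27   →  a_1 = 2

2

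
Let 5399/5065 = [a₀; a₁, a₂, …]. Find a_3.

13

5399 = 1·5065 + 334   →  a_0 = 1
5065 = 15·334 + 55   →  a_1 = 15
334 = 6·55 + 4   →  a_2 = 6
55 = 13·4 + 3   →  a_3 = 13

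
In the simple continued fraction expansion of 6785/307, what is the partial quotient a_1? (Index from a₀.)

9

6785 = 22·307 + 31   →  a_0 = 22
307 = 9·31 + 28   →  a_1 = 9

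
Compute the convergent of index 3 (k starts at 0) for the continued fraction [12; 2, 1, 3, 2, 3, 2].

Using pₖ = aₖpₖ₋₁ + pₖ₋₂, qₖ = aₖqₖ₋₁ + qₖ₋₂ (with p₋₁=1, p₋₂=0, q₋₁=0, q₋₂=1):
  k=0: a=12, p=12, q=1
  k=1: a=2, p=25, q=2
  k=2: a=1, p=37, q=3
  k=3: a=3, p=136, q=11

136/11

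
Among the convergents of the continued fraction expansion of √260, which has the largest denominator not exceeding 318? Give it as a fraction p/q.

√260 = [16; 8, 32, …] (period length 2).
Convergents:
  p_0/q_0 = 16/1
  p_1/q_1 = 129/8
  p_2/q_2 = 4144/257
  p_3/q_3 = 33281/2064
q_2 = 257 ≤ 318 < 2064 = q_3, so the answer is 4144/257.

4144/257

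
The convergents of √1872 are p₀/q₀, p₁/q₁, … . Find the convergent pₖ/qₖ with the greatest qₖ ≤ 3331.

√1872 = [43; 3, 1, 3, 86, …] (period length 4).
Convergents:
  p_0/q_0 = 43/1
  p_1/q_1 = 130/3
  p_2/q_2 = 173/4
  p_3/q_3 = 649/15
  p_4/q_4 = 55987/1294
  p_5/q_5 = 168610/3897
q_4 = 1294 ≤ 3331 < 3897 = q_5, so the answer is 55987/1294.

55987/1294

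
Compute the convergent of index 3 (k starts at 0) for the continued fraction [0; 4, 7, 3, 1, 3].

Using pₖ = aₖpₖ₋₁ + pₖ₋₂, qₖ = aₖqₖ₋₁ + qₖ₋₂ (with p₋₁=1, p₋₂=0, q₋₁=0, q₋₂=1):
  k=0: a=0, p=0, q=1
  k=1: a=4, p=1, q=4
  k=2: a=7, p=7, q=29
  k=3: a=3, p=22, q=91

22/91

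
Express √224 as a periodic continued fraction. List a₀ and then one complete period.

[14; 1, 28]

a₀ = ⌊√224⌋ = 14.
With m₀=0, d₀=1 and mₖ₊₁ = dₖaₖ − mₖ, dₖ₊₁ = (n − mₖ₊₁²)/dₖ, aₖ₊₁ = ⌊(a₀+mₖ₊₁)/dₖ₊₁⌋:
  k=1: m=14, d=28, a=1
  k=2: m=14, d=1, a=28
d=1 and a=2a₀=28 at k=2, so the next step gives (m, d) = (14, 28) again — its k=1 value — and the period has length 2.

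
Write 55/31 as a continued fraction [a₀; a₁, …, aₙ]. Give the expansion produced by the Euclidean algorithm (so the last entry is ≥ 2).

[1; 1, 3, 2, 3]

55 = 1·31 + 24
31 = 1·24 + 7
24 = 3·7 + 3
7 = 2·3 + 1
3 = 3·1 + 0  (stop)
So 55/31 = [1; 1, 3, 2, 3].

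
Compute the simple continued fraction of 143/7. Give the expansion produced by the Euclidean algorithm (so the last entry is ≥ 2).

143 = 20*7 + 3
7 = 2*3 + 1
3 = 3*1 + 0  (stop)
So 143/7 = [20; 2, 3].

[20; 2, 3]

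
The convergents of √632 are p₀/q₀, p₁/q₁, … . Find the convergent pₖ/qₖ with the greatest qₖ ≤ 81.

1081/43

√632 = [25; 7, 6, 7, 50, …] (period length 4).
Convergents:
  p_0/q_0 = 25/1
  p_1/q_1 = 176/7
  p_2/q_2 = 1081/43
  p_3/q_3 = 7743/308
q_2 = 43 ≤ 81 < 308 = q_3, so the answer is 1081/43.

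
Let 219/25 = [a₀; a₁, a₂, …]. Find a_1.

219 = 8·25 + 19   →  a_0 = 8
25 = 1·19 + 6   →  a_1 = 1

1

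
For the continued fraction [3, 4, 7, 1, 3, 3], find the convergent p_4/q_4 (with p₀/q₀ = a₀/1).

415/128

Using pₖ = aₖpₖ₋₁ + pₖ₋₂, qₖ = aₖqₖ₋₁ + qₖ₋₂ (with p₋₁=1, p₋₂=0, q₋₁=0, q₋₂=1):
  k=0: a=3, p=3, q=1
  k=1: a=4, p=13, q=4
  k=2: a=7, p=94, q=29
  k=3: a=1, p=107, q=33
  k=4: a=3, p=415, q=128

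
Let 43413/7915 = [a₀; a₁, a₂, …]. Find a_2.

16

43413 = 5·7915 + 3838   →  a_0 = 5
7915 = 2·3838 + 239   →  a_1 = 2
3838 = 16·239 + 14   →  a_2 = 16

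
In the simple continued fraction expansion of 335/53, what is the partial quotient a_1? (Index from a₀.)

335 = 6·53 + 17   →  a_0 = 6
53 = 3·17 + 2   →  a_1 = 3

3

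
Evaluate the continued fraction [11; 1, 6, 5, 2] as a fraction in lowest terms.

Using pₖ = aₖpₖ₋₁ + pₖ₋₂ and qₖ = aₖqₖ₋₁ + qₖ₋₂:
  k=0: a=11, p=11, q=1
  k=1: a=1, p=12, q=1
  k=2: a=6, p=83, q=7
  k=3: a=5, p=427, q=36
  k=4: a=2, p=937, q=79

937/79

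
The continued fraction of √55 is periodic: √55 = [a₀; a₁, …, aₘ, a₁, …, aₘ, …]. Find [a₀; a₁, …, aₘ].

[7; 2, 2, 2, 14]

a₀ = ⌊√55⌋ = 7.
With m₀=0, d₀=1 and mₖ₊₁ = dₖaₖ − mₖ, dₖ₊₁ = (n − mₖ₊₁²)/dₖ, aₖ₊₁ = ⌊(a₀+mₖ₊₁)/dₖ₊₁⌋:
  k=1: m=7, d=6, a=2
  k=2: m=5, d=5, a=2
  k=3: m=5, d=6, a=2
  k=4: m=7, d=1, a=14
d=1 and a=2a₀=14 at k=4, so the next step gives (m, d) = (7, 6) again — its k=1 value — and the period has length 4.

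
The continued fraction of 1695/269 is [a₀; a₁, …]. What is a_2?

1695 = 6·269 + 81   →  a_0 = 6
269 = 3·81 + 26   →  a_1 = 3
81 = 3·26 + 3   →  a_2 = 3

3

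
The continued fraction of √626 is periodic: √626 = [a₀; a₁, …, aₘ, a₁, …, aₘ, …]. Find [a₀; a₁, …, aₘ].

[25; 50]

a₀ = ⌊√626⌋ = 25.
With m₀=0, d₀=1 and mₖ₊₁ = dₖaₖ − mₖ, dₖ₊₁ = (n − mₖ₊₁²)/dₖ, aₖ₊₁ = ⌊(a₀+mₖ₊₁)/dₖ₊₁⌋:
  k=1: m=25, d=1, a=50
d=1 and a=2a₀=50 at k=1, so the next step gives (m, d) = (25, 1) again — its k=1 value — and the period has length 1.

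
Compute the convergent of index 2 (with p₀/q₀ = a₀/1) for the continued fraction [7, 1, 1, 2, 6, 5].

Using pₖ = aₖpₖ₋₁ + pₖ₋₂, qₖ = aₖqₖ₋₁ + qₖ₋₂ (with p₋₁=1, p₋₂=0, q₋₁=0, q₋₂=1):
  k=0: a=7, p=7, q=1
  k=1: a=1, p=8, q=1
  k=2: a=1, p=15, q=2

15/2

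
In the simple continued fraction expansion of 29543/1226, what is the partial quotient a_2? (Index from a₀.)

3

29543 = 24·1226 + 119   →  a_0 = 24
1226 = 10·119 + 36   →  a_1 = 10
119 = 3·36 + 11   →  a_2 = 3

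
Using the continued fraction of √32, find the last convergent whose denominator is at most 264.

577/102

√32 = [5; 1, 1, 1, 10, …] (period length 4).
Convergents:
  p_0/q_0 = 5/1
  p_1/q_1 = 6/1
  p_2/q_2 = 11/2
  p_3/q_3 = 17/3
  p_4/q_4 = 181/32
  p_5/q_5 = 198/35
  p_6/q_6 = 379/67
  p_7/q_7 = 577/102
  p_8/q_8 = 6149/1087
q_7 = 102 ≤ 264 < 1087 = q_8, so the answer is 577/102.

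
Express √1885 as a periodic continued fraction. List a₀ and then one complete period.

a₀ = ⌊√1885⌋ = 43.
With m₀=0, d₀=1 and mₖ₊₁ = dₖaₖ − mₖ, dₖ₊₁ = (n − mₖ₊₁²)/dₖ, aₖ₊₁ = ⌊(a₀+mₖ₊₁)/dₖ₊₁⌋:
  k=1: m=43, d=36, a=2
  k=2: m=29, d=29, a=2
  k=3: m=29, d=36, a=2
  k=4: m=43, d=1, a=86
d=1 and a=2a₀=86 at k=4, so the next step gives (m, d) = (43, 36) again — its k=1 value — and the period has length 4.

[43; 2, 2, 2, 86]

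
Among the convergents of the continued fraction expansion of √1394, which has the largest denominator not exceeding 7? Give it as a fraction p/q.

112/3

√1394 = [37; 2, 1, 36, 1, 2, 74, …] (period length 6).
Convergents:
  p_0/q_0 = 37/1
  p_1/q_1 = 75/2
  p_2/q_2 = 112/3
  p_3/q_3 = 4107/110
q_2 = 3 ≤ 7 < 110 = q_3, so the answer is 112/3.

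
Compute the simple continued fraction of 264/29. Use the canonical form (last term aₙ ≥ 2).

[9; 9, 1, 2]

264 = 9·29 + 3
29 = 9·3 + 2
3 = 1·2 + 1
2 = 2·1 + 0  (stop)
So 264/29 = [9; 9, 1, 2].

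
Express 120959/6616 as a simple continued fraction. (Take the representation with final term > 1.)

120959 = 18·6616 + 1871
6616 = 3·1871 + 1003
1871 = 1·1003 + 868
1003 = 1·868 + 135
868 = 6·135 + 58
135 = 2·58 + 19
58 = 3·19 + 1
19 = 19·1 + 0  (stop)
So 120959/6616 = [18; 3, 1, 1, 6, 2, 3, 19].

[18; 3, 1, 1, 6, 2, 3, 19]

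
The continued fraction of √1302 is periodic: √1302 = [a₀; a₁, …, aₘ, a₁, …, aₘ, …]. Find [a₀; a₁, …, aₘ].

[36; 12, 72]

a₀ = ⌊√1302⌋ = 36.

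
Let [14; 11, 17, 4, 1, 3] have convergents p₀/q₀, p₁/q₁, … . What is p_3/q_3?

10751/763

Using pₖ = aₖpₖ₋₁ + pₖ₋₂, qₖ = aₖqₖ₋₁ + qₖ₋₂ (with p₋₁=1, p₋₂=0, q₋₁=0, q₋₂=1):
  k=0: a=14, p=14, q=1
  k=1: a=11, p=155, q=11
  k=2: a=17, p=2649, q=188
  k=3: a=4, p=10751, q=763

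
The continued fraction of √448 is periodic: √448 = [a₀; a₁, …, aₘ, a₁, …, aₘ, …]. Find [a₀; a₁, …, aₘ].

[21; 6, 42]

a₀ = ⌊√448⌋ = 21.
With m₀=0, d₀=1 and mₖ₊₁ = dₖaₖ − mₖ, dₖ₊₁ = (n − mₖ₊₁²)/dₖ, aₖ₊₁ = ⌊(a₀+mₖ₊₁)/dₖ₊₁⌋:
  k=1: m=21, d=7, a=6
  k=2: m=21, d=1, a=42
d=1 and a=2a₀=42 at k=2, so the next step gives (m, d) = (21, 7) again — its k=1 value — and the period has length 2.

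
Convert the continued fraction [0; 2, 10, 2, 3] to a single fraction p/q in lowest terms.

Using pₖ = aₖpₖ₋₁ + pₖ₋₂ and qₖ = aₖqₖ₋₁ + qₖ₋₂:
  k=0: a=0, p=0, q=1
  k=1: a=2, p=1, q=2
  k=2: a=10, p=10, q=21
  k=3: a=2, p=21, q=44
  k=4: a=3, p=73, q=153

73/153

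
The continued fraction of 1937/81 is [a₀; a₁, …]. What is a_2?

1937 = 23·81 + 74   →  a_0 = 23
81 = 1·74 + 7   →  a_1 = 1
74 = 10·7 + 4   →  a_2 = 10

10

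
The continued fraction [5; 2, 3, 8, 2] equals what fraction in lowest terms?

Fold from the inside: start with 2/1.
  8 + 1/2 = 17/2
  3 + 2/17 = 53/17
  2 + 17/53 = 123/53
  5 + 53/123 = 668/123

668/123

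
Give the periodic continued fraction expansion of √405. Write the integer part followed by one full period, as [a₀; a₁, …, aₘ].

[20; 8, 40]

a₀ = ⌊√405⌋ = 20.
With m₀=0, d₀=1 and mₖ₊₁ = dₖaₖ − mₖ, dₖ₊₁ = (n − mₖ₊₁²)/dₖ, aₖ₊₁ = ⌊(a₀+mₖ₊₁)/dₖ₊₁⌋:
  k=1: m=20, d=5, a=8
  k=2: m=20, d=1, a=40
d=1 and a=2a₀=40 at k=2, so the next step gives (m, d) = (20, 5) again — its k=1 value — and the period has length 2.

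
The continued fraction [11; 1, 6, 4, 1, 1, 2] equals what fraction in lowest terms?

Using pₖ = aₖpₖ₋₁ + pₖ₋₂ and qₖ = aₖqₖ₋₁ + qₖ₋₂:
  k=0: a=11, p=11, q=1
  k=1: a=1, p=12, q=1
  k=2: a=6, p=83, q=7
  k=3: a=4, p=344, q=29
  k=4: a=1, p=427, q=36
  k=5: a=1, p=771, q=65
  k=6: a=2, p=1969, q=166

1969/166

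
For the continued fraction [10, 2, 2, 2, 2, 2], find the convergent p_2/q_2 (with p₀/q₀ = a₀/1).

Using pₖ = aₖpₖ₋₁ + pₖ₋₂, qₖ = aₖqₖ₋₁ + qₖ₋₂ (with p₋₁=1, p₋₂=0, q₋₁=0, q₋₂=1):
  k=0: a=10, p=10, q=1
  k=1: a=2, p=21, q=2
  k=2: a=2, p=52, q=5

52/5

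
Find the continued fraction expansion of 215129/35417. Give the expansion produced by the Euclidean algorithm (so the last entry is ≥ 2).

215129 = 6*35417 + 2627
35417 = 13*2627 + 1266
2627 = 2*1266 + 95
1266 = 13*95 + 31
95 = 3*31 + 2
31 = 15*2 + 1
2 = 2*1 + 0  (stop)
So 215129/35417 = [6; 13, 2, 13, 3, 15, 2].

[6; 13, 2, 13, 3, 15, 2]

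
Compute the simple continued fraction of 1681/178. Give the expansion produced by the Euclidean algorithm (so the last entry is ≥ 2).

[9; 2, 3, 1, 19]

1681 = 9·178 + 79
178 = 2·79 + 20
79 = 3·20 + 19
20 = 1·19 + 1
19 = 19·1 + 0  (stop)
So 1681/178 = [9; 2, 3, 1, 19].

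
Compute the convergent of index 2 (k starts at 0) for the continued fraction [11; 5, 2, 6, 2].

Using pₖ = aₖpₖ₋₁ + pₖ₋₂, qₖ = aₖqₖ₋₁ + qₖ₋₂ (with p₋₁=1, p₋₂=0, q₋₁=0, q₋₂=1):
  k=0: a=11, p=11, q=1
  k=1: a=5, p=56, q=5
  k=2: a=2, p=123, q=11

123/11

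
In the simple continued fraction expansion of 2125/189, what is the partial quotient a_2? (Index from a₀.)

2125 = 11·189 + 46   →  a_0 = 11
189 = 4·46 + 5   →  a_1 = 4
46 = 9·5 + 1   →  a_2 = 9

9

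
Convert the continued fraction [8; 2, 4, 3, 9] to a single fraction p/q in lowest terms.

Using pₖ = aₖpₖ₋₁ + pₖ₋₂ and qₖ = aₖqₖ₋₁ + qₖ₋₂:
  k=0: a=8, p=8, q=1
  k=1: a=2, p=17, q=2
  k=2: a=4, p=76, q=9
  k=3: a=3, p=245, q=29
  k=4: a=9, p=2281, q=270

2281/270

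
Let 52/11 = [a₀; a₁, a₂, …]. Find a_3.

1

52 = 4·11 + 8   →  a_0 = 4
11 = 1·8 + 3   →  a_1 = 1
8 = 2·3 + 2   →  a_2 = 2
3 = 1·2 + 1   →  a_3 = 1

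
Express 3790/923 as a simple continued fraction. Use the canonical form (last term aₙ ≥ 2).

[4; 9, 2, 2, 1, 1, 3, 2]

3790 = 4×923 + 98
923 = 9×98 + 41
98 = 2×41 + 16
41 = 2×16 + 9
16 = 1×9 + 7
9 = 1×7 + 2
7 = 3×2 + 1
2 = 2×1 + 0  (stop)
So 3790/923 = [4; 9, 2, 2, 1, 1, 3, 2].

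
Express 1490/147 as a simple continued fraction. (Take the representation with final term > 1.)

1490 = 10×147 + 20
147 = 7×20 + 7
20 = 2×7 + 6
7 = 1×6 + 1
6 = 6×1 + 0  (stop)
So 1490/147 = [10; 7, 2, 1, 6].

[10; 7, 2, 1, 6]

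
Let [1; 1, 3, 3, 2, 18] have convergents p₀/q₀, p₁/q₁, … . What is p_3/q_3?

23/13

Using pₖ = aₖpₖ₋₁ + pₖ₋₂, qₖ = aₖqₖ₋₁ + qₖ₋₂ (with p₋₁=1, p₋₂=0, q₋₁=0, q₋₂=1):
  k=0: a=1, p=1, q=1
  k=1: a=1, p=2, q=1
  k=2: a=3, p=7, q=4
  k=3: a=3, p=23, q=13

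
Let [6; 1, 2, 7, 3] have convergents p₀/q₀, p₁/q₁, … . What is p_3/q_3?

Using pₖ = aₖpₖ₋₁ + pₖ₋₂, qₖ = aₖqₖ₋₁ + qₖ₋₂ (with p₋₁=1, p₋₂=0, q₋₁=0, q₋₂=1):
  k=0: a=6, p=6, q=1
  k=1: a=1, p=7, q=1
  k=2: a=2, p=20, q=3
  k=3: a=7, p=147, q=22

147/22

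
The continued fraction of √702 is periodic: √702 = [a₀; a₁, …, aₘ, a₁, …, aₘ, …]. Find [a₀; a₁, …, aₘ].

[26; 2, 52]

a₀ = ⌊√702⌋ = 26.
With m₀=0, d₀=1 and mₖ₊₁ = dₖaₖ − mₖ, dₖ₊₁ = (n − mₖ₊₁²)/dₖ, aₖ₊₁ = ⌊(a₀+mₖ₊₁)/dₖ₊₁⌋:
  k=1: m=26, d=26, a=2
  k=2: m=26, d=1, a=52
d=1 and a=2a₀=52 at k=2, so the next step gives (m, d) = (26, 26) again — its k=1 value — and the period has length 2.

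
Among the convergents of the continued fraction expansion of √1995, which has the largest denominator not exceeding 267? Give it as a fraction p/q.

11881/266

√1995 = [44; 1, 1, 1, 88, …] (period length 4).
Convergents:
  p_0/q_0 = 44/1
  p_1/q_1 = 45/1
  p_2/q_2 = 89/2
  p_3/q_3 = 134/3
  p_4/q_4 = 11881/266
  p_5/q_5 = 12015/269
q_4 = 266 ≤ 267 < 269 = q_5, so the answer is 11881/266.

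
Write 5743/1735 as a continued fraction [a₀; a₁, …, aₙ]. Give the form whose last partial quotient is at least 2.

5743 = 3×1735 + 538
1735 = 3×538 + 121
538 = 4×121 + 54
121 = 2×54 + 13
54 = 4×13 + 2
13 = 6×2 + 1
2 = 2×1 + 0  (stop)
So 5743/1735 = [3; 3, 4, 2, 4, 6, 2].

[3; 3, 4, 2, 4, 6, 2]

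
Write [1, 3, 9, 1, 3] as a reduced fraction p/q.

Using pₖ = aₖpₖ₋₁ + pₖ₋₂ and qₖ = aₖqₖ₋₁ + qₖ₋₂:
  k=0: a=1, p=1, q=1
  k=1: a=3, p=4, q=3
  k=2: a=9, p=37, q=28
  k=3: a=1, p=41, q=31
  k=4: a=3, p=160, q=121

160/121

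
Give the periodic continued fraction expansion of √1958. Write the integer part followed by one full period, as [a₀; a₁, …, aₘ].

[44; 4, 88]

a₀ = ⌊√1958⌋ = 44.
With m₀=0, d₀=1 and mₖ₊₁ = dₖaₖ − mₖ, dₖ₊₁ = (n − mₖ₊₁²)/dₖ, aₖ₊₁ = ⌊(a₀+mₖ₊₁)/dₖ₊₁⌋:
  k=1: m=44, d=22, a=4
  k=2: m=44, d=1, a=88
d=1 and a=2a₀=88 at k=2, so the next step gives (m, d) = (44, 22) again — its k=1 value — and the period has length 2.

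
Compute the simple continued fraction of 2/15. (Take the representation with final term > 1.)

[0; 7, 2]

2 = 0×15 + 2
15 = 7×2 + 1
2 = 2×1 + 0  (stop)
So 2/15 = [0; 7, 2].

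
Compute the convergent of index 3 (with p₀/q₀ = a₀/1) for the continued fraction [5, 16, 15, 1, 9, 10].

1301/257

Using pₖ = aₖpₖ₋₁ + pₖ₋₂, qₖ = aₖqₖ₋₁ + qₖ₋₂ (with p₋₁=1, p₋₂=0, q₋₁=0, q₋₂=1):
  k=0: a=5, p=5, q=1
  k=1: a=16, p=81, q=16
  k=2: a=15, p=1220, q=241
  k=3: a=1, p=1301, q=257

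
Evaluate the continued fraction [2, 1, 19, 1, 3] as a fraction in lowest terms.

Fold from the inside: start with 3/1.
  1 + 1/3 = 4/3
  19 + 3/4 = 79/4
  1 + 4/79 = 83/79
  2 + 79/83 = 245/83

245/83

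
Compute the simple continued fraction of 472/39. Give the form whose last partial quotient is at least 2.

[12; 9, 1, 3]

472 = 12×39 + 4
39 = 9×4 + 3
4 = 1×3 + 1
3 = 3×1 + 0  (stop)
So 472/39 = [12; 9, 1, 3].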